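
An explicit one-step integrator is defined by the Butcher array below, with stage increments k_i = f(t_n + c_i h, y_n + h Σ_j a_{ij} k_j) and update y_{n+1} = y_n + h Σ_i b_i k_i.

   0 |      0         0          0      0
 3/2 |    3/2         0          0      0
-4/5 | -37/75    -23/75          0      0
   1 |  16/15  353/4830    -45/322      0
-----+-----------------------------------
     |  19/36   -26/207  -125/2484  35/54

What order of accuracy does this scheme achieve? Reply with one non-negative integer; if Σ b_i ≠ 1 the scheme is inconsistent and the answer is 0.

b = (19/36, -26/207, -125/2484, 35/54)
c = (0, 3/2, -4/5, 1)
Ac = (0, 0, -23/50, 31/140)
Σ b_i: 19/36·1 + (-26/207)·1 + (-125/2484)·1 + 35/54·1 = 1 ✓
b·c: (-26/207)·3/2 + (-125/2484)·(-4/5) + 35/54·1 = 1/2 ✓
b·c²: (-26/207)·9/4 + (-125/2484)·16/25 + 35/54·1 = 1/3 ✓
b·Ac: (-125/2484)·(-23/50) + 35/54·31/140 = 1/6 ✓
b·c³: (-26/207)·27/8 + (-125/2484)·(-64/125) + 35/54·1 = 1/4 ✓
b·(c∘Ac): (-125/2484)·46/125 + 35/54·31/140 = 1/8 ✓
b·Ac²: (-125/2484)·(-69/100) + 35/54·3/40 = 1/12 ✓
b·A²c: 35/54·9/140 = 1/24 ✓; 4 stages ⇒ order 4.

4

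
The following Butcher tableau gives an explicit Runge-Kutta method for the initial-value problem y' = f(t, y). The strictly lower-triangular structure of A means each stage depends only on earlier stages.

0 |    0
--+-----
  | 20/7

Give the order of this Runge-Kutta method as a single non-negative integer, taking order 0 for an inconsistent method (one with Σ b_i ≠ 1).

0

b = (20/7)
c = (0)
Σ b_i: 20/7·1 = 20/7 ≠ 1 ⇒ order 0.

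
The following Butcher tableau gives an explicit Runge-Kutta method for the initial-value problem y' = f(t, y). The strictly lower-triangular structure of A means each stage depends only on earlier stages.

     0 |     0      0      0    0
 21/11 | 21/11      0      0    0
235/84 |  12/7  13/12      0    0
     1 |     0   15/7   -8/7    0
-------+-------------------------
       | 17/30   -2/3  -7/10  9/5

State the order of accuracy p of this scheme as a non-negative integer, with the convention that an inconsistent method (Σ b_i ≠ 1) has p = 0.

1

b = (17/30, -2/3, -7/10, 9/5)
c = (0, 21/11, 235/84, 1)
Ac = (0, 0, 91/44, 1445/1617)
Σ b_i: 17/30·1 + (-2/3)·1 + (-7/10)·1 + 9/5·1 = 1 ✓
b·c: (-2/3)·21/11 + (-7/10)·235/84 + 9/5·1 = -1889/1320 ≠ 1/2 ⇒ order 1.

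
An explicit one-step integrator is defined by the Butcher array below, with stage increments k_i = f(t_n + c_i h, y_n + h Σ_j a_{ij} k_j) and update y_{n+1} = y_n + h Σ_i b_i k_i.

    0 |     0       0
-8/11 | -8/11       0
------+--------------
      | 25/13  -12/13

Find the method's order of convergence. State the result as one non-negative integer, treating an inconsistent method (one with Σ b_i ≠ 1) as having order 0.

b = (25/13, -12/13)
c = (0, -8/11)
Σ b_i: 25/13·1 + (-12/13)·1 = 1 ✓
b·c: (-12/13)·(-8/11) = 96/143 ≠ 1/2 ⇒ order 1.

1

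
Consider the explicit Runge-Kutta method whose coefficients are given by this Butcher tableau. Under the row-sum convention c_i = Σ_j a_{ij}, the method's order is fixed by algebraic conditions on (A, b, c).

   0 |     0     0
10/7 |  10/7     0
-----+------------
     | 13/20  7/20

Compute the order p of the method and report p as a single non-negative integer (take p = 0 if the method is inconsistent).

2

b = (13/20, 7/20)
c = (0, 10/7)
Σ b_i: 13/20·1 + 7/20·1 = 1 ✓
b·c: 7/20·10/7 = 1/2 ✓; 2 stages ⇒ order 2.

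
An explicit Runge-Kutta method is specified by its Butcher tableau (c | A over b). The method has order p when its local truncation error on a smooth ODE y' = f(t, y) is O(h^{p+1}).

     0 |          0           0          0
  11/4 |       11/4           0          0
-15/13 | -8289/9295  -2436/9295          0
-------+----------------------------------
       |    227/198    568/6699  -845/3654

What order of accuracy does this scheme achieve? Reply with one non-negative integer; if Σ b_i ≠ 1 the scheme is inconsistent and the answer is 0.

b = (227/198, 568/6699, -845/3654)
c = (0, 11/4, -15/13)
Ac = (0, 0, -609/845)
Σ b_i: 227/198·1 + 568/6699·1 + (-845/3654)·1 = 1 ✓
b·c: 568/6699·11/4 + (-845/3654)·(-15/13) = 1/2 ✓
b·c²: 568/6699·121/16 + (-845/3654)·225/169 = 1/3 ✓
b·Ac: (-845/3654)·(-609/845) = 1/6 ✓; 3 stages ⇒ order 3.

3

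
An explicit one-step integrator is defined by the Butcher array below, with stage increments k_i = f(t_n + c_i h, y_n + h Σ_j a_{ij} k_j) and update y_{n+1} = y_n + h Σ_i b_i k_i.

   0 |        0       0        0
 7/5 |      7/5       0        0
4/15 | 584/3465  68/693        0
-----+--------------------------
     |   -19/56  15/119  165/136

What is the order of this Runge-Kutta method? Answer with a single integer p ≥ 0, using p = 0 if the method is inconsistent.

3

b = (-19/56, 15/119, 165/136)
c = (0, 7/5, 4/15)
Ac = (0, 0, 68/495)
Σ b_i: (-19/56)·1 + 15/119·1 + 165/136·1 = 1 ✓
b·c: 15/119·7/5 + 165/136·4/15 = 1/2 ✓
b·c²: 15/119·49/25 + 165/136·16/225 = 1/3 ✓
b·Ac: 165/136·68/495 = 1/6 ✓; 3 stages ⇒ order 3.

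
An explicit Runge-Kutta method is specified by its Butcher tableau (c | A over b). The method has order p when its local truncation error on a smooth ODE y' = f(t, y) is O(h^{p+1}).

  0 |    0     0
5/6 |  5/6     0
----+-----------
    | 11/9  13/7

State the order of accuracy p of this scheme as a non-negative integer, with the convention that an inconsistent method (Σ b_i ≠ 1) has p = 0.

0

b = (11/9, 13/7)
c = (0, 5/6)
Σ b_i: 11/9·1 + 13/7·1 = 194/63 ≠ 1 ⇒ order 0.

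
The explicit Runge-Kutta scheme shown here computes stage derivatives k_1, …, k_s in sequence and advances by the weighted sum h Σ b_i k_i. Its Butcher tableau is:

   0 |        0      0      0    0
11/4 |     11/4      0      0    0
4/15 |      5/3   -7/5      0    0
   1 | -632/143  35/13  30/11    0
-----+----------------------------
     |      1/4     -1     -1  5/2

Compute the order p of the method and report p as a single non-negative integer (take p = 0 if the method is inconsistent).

b = (1/4, -1, -1, 5/2)
c = (0, 11/4, 4/15, 1)
Ac = (0, 0, -77/20, 4651/572)
Σ b_i: 1/4·1 + (-1)·1 + (-1)·1 + 5/2·1 = 3/4 ≠ 1 ⇒ order 0.

0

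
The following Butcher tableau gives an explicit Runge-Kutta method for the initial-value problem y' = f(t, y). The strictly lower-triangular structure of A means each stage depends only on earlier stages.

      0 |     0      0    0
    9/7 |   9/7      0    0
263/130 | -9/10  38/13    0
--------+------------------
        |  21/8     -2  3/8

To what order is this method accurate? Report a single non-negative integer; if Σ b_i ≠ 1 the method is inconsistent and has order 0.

b = (21/8, -2, 3/8)
c = (0, 9/7, 263/130)
Ac = (0, 0, 342/91)
Σ b_i: 21/8·1 + (-2)·1 + 3/8·1 = 1 ✓
b·c: (-2)·9/7 + 3/8·263/130 = -13197/7280 ≠ 1/2 ⇒ order 1.

1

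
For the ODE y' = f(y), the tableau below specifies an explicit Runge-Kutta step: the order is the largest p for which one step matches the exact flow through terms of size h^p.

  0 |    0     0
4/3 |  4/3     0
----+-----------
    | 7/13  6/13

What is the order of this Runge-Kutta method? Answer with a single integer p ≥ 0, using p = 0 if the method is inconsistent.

b = (7/13, 6/13)
c = (0, 4/3)
Σ b_i: 7/13·1 + 6/13·1 = 1 ✓
b·c: 6/13·4/3 = 8/13 ≠ 1/2 ⇒ order 1.

1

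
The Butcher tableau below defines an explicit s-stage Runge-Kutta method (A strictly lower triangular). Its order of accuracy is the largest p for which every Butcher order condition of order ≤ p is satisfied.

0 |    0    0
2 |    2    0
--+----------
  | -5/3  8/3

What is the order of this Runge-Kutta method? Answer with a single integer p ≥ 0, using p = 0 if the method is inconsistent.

b = (-5/3, 8/3)
c = (0, 2)
Σ b_i: (-5/3)·1 + 8/3·1 = 1 ✓
b·c: 8/3·2 = 16/3 ≠ 1/2 ⇒ order 1.

1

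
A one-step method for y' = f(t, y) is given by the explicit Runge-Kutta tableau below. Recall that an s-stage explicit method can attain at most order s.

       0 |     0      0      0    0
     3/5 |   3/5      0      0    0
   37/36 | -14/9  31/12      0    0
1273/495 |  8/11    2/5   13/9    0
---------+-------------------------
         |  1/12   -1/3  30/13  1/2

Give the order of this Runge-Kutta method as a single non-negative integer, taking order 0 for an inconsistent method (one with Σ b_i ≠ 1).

0

b = (1/12, -1/3, 30/13, 1/2)
c = (0, 3/5, 37/36, 1273/495)
Ac = (0, 0, 31/20, 13969/8100)
Σ b_i: 1/12·1 + (-1/3)·1 + 30/13·1 + 1/2·1 = 133/52 ≠ 1 ⇒ order 0.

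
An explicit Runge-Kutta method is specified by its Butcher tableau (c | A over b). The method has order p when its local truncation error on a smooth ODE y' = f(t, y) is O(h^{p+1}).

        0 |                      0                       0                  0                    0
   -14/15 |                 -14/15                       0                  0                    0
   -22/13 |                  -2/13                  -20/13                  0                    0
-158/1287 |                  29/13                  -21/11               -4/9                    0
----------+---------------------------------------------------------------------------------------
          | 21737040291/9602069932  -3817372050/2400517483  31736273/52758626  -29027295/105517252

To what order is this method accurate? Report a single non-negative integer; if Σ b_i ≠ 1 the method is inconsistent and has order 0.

b = (21737040291/9602069932, -3817372050/2400517483, 31736273/52758626, -29027295/105517252)
c = (0, -14/15, -22/13, -158/1287)
Ac = (0, 0, 56/39, 16306/6435)
Σ b_i: 21737040291/9602069932·1 + (-3817372050/2400517483)·1 + 31736273/52758626·1 + (-29027295/105517252)·1 = 1 ✓
b·c: (-3817372050/2400517483)·(-14/15) + 31736273/52758626·(-22/13) + (-29027295/105517252)·(-158/1287) = 1/2 ✓
b·c²: (-3817372050/2400517483)·196/225 + 31736273/52758626·484/169 + (-29027295/105517252)·24964/1656369 = 1/3 ✓
b·Ac: 31736273/52758626·56/39 + (-29027295/105517252)·16306/6435 = 1/6 ✓
b·c³: (-3817372050/2400517483)·(-2744/3375) + 31736273/52758626·(-10648/2197) + (-29027295/105517252)·(-3944312/2131746903) = -139594574930974/86063695731585 ≠ 1/4 ⇒ order 3.
b·(c∘Ac): 31736273/52758626·(-1232/507) + (-29027295/105517252)·(-2576348/8281845) = -6135000523/4458103897 ≠ 1/8
b·Ac²: 31736273/52758626·(-784/585) + (-29027295/105517252)·(-1228004/418275) = 297563561/200614675365 ≠ 1/12
b·A²c: (-29027295/105517252)·(-224/351) = 60204760/342931069 ≠ 1/24

3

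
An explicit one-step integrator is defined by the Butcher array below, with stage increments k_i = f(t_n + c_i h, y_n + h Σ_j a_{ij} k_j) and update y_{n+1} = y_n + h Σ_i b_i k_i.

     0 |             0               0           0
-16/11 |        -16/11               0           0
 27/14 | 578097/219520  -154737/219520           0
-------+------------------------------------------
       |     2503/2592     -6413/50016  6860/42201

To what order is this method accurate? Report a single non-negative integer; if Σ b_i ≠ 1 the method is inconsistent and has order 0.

b = (2503/2592, -6413/50016, 6860/42201)
c = (0, -16/11, 27/14)
Ac = (0, 0, 14067/13720)
Σ b_i: 2503/2592·1 + (-6413/50016)·1 + 6860/42201·1 = 1 ✓
b·c: (-6413/50016)·(-16/11) + 6860/42201·27/14 = 1/2 ✓
b·c²: (-6413/50016)·256/121 + 6860/42201·729/196 = 1/3 ✓
b·Ac: 6860/42201·14067/13720 = 1/6 ✓; 3 stages ⇒ order 3.

3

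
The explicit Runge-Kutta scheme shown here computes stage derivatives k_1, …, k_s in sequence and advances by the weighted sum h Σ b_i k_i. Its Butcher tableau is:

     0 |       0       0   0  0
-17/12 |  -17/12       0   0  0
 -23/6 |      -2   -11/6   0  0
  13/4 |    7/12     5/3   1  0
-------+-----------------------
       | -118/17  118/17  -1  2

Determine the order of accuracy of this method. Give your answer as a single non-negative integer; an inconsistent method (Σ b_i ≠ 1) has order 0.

b = (-118/17, 118/17, -1, 2)
c = (0, -17/12, -23/6, 13/4)
Ac = (0, 0, 187/72, -223/36)
Σ b_i: (-118/17)·1 + 118/17·1 + (-1)·1 + 2·1 = 1 ✓
b·c: 118/17·(-17/12) + (-1)·(-23/6) + 2·13/4 = 1/2 ✓
b·c²: 118/17·289/144 + (-1)·529/36 + 2·169/16 = 733/36 ≠ 1/3 ⇒ order 2.
b·Ac: (-1)·187/72 + 2·(-223/36) = -1079/72 ≠ 1/6

2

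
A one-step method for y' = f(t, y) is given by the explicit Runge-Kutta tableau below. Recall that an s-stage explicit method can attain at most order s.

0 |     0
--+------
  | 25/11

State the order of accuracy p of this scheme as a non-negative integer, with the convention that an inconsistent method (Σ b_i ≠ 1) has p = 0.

b = (25/11)
c = (0)
Σ b_i: 25/11·1 = 25/11 ≠ 1 ⇒ order 0.

0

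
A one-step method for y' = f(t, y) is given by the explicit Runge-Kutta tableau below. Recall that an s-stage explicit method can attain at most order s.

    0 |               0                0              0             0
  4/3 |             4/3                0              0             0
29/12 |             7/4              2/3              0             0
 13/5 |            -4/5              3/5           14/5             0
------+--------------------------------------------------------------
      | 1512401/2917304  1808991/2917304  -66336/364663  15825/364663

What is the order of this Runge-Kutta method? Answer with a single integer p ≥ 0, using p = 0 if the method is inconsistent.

3

b = (1512401/2917304, 1808991/2917304, -66336/364663, 15825/364663)
c = (0, 4/3, 29/12, 13/5)
Ac = (0, 0, 8/9, 227/30)
Σ b_i: 1512401/2917304·1 + 1808991/2917304·1 + (-66336/364663)·1 + 15825/364663·1 = 1 ✓
b·c: 1808991/2917304·4/3 + (-66336/364663)·29/12 + 15825/364663·13/5 = 1/2 ✓
b·c²: 1808991/2917304·16/9 + (-66336/364663)·841/144 + 15825/364663·169/25 = 1/3 ✓
b·Ac: (-66336/364663)·8/9 + 15825/364663·227/30 = 1/6 ✓
b·c³: 1808991/2917304·64/27 + (-66336/364663)·24389/1728 + 15825/364663·2197/125 = -845509/2524590 ≠ 1/4 ⇒ order 3.
b·(c∘Ac): (-66336/364663)·58/27 + 15825/364663·2951/150 = 3038957/6563934 ≠ 1/8
b·Ac²: (-66336/364663)·32/27 + 15825/364663·6271/360 = 1091311/2019672 ≠ 1/12
b·A²c: 15825/364663·112/45 = 118160/1093989 ≠ 1/24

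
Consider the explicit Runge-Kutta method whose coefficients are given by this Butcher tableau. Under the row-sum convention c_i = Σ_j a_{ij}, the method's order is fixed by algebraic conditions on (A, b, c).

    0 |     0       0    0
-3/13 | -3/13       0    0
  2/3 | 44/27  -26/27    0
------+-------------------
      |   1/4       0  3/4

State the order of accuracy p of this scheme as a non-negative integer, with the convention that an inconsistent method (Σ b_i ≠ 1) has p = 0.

b = (1/4, 0, 3/4)
c = (0, -3/13, 2/3)
Ac = (0, 0, 2/9)
Σ b_i: 1/4·1 + 3/4·1 = 1 ✓
b·c: 3/4·2/3 = 1/2 ✓
b·c²: 3/4·4/9 = 1/3 ✓
b·Ac: 3/4·2/9 = 1/6 ✓; 3 stages ⇒ order 3.

3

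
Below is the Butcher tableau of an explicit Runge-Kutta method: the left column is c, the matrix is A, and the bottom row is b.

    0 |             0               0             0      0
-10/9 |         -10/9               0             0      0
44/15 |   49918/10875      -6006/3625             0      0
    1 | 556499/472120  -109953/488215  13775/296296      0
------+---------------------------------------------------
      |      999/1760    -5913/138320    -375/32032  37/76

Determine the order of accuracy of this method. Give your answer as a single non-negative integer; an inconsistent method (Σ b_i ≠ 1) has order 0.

4

b = (999/1760, -5913/138320, -375/32032, 37/76)
c = (0, -10/9, 44/15, 1)
Ac = (0, 0, 4004/2175, 2489/6438)
Σ b_i: 999/1760·1 + (-5913/138320)·1 + (-375/32032)·1 + 37/76·1 = 1 ✓
b·c: (-5913/138320)·(-10/9) + (-375/32032)·44/15 + 37/76·1 = 1/2 ✓
b·c²: (-5913/138320)·100/81 + (-375/32032)·1936/225 + 37/76·1 = 1/3 ✓
b·Ac: (-375/32032)·4004/2175 + 37/76·2489/6438 = 1/6 ✓
b·c³: (-5913/138320)·(-1000/729) + (-375/32032)·85184/3375 + 37/76·1 = 1/4 ✓
b·(c∘Ac): (-375/32032)·176176/32625 + 37/76·2489/6438 = 1/8 ✓
b·Ac²: (-375/32032)·(-8008/3915) + 37/76·1178/9657 = 1/12 ✓
b·A²c: 37/76·19/222 = 1/24 ✓; 4 stages ⇒ order 4.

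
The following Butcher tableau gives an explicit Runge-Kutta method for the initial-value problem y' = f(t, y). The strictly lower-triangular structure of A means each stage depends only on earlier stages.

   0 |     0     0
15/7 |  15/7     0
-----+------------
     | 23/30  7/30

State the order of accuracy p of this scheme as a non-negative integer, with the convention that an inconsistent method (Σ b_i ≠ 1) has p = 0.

b = (23/30, 7/30)
c = (0, 15/7)
Σ b_i: 23/30·1 + 7/30·1 = 1 ✓
b·c: 7/30·15/7 = 1/2 ✓; 2 stages ⇒ order 2.

2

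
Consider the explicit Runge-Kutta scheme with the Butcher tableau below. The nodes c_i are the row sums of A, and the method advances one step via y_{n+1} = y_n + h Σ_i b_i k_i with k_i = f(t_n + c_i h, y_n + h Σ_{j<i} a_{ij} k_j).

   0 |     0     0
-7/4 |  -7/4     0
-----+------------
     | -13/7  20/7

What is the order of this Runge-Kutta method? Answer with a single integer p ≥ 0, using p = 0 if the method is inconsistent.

1

b = (-13/7, 20/7)
c = (0, -7/4)
Σ b_i: (-13/7)·1 + 20/7·1 = 1 ✓
b·c: 20/7·(-7/4) = -5 ≠ 1/2 ⇒ order 1.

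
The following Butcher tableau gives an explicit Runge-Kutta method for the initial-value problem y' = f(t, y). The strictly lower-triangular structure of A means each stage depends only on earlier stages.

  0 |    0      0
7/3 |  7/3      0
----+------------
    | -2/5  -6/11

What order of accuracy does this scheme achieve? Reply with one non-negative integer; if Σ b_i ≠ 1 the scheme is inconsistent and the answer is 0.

0

b = (-2/5, -6/11)
c = (0, 7/3)
Σ b_i: (-2/5)·1 + (-6/11)·1 = -52/55 ≠ 1 ⇒ order 0.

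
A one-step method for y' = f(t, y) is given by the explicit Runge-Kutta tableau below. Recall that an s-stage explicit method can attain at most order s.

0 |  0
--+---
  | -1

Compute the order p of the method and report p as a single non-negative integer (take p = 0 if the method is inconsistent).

b = (-1)
c = (0)
Σ b_i: (-1)·1 = -1 ≠ 1 ⇒ order 0.

0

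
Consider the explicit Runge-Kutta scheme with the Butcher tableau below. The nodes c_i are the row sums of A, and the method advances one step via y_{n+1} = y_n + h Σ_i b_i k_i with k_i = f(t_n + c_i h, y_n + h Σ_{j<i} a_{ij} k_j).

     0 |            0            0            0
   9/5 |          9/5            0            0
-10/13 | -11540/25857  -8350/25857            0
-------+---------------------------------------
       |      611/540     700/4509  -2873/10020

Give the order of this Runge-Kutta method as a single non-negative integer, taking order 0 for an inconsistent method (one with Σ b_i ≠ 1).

3

b = (611/540, 700/4509, -2873/10020)
c = (0, 9/5, -10/13)
Ac = (0, 0, -1670/2873)
Σ b_i: 611/540·1 + 700/4509·1 + (-2873/10020)·1 = 1 ✓
b·c: 700/4509·9/5 + (-2873/10020)·(-10/13) = 1/2 ✓
b·c²: 700/4509·81/25 + (-2873/10020)·100/169 = 1/3 ✓
b·Ac: (-2873/10020)·(-1670/2873) = 1/6 ✓; 3 stages ⇒ order 3.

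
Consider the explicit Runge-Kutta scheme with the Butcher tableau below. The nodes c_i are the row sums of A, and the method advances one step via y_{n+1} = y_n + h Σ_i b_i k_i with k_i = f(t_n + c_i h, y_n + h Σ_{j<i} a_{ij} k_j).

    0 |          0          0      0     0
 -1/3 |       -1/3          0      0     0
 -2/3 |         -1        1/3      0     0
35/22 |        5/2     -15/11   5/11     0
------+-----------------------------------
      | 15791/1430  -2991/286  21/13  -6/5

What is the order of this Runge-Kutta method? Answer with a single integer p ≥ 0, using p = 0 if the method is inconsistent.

2

b = (15791/1430, -2991/286, 21/13, -6/5)
c = (0, -1/3, -2/3, 35/22)
Ac = (0, 0, -1/9, 5/33)
Σ b_i: 15791/1430·1 + (-2991/286)·1 + 21/13·1 + (-6/5)·1 = 1 ✓
b·c: (-2991/286)·(-1/3) + 21/13·(-2/3) + (-6/5)·35/22 = 1/2 ✓
b·c²: (-2991/286)·1/9 + 21/13·4/9 + (-6/5)·1225/484 = -5476/1573 ≠ 1/3 ⇒ order 2.
b·Ac: 21/13·(-1/9) + (-6/5)·5/33 = -155/429 ≠ 1/6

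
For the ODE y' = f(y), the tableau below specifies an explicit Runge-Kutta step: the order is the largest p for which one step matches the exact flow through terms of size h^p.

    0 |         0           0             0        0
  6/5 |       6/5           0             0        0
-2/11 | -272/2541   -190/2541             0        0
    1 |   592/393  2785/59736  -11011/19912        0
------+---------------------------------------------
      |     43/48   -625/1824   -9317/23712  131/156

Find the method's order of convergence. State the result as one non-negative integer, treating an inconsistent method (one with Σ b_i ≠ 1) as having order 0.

4

b = (43/48, -625/1824, -9317/23712, 131/156)
c = (0, 6/5, -2/11, 1)
Ac = (0, 0, -76/847, 41/262)
Σ b_i: 43/48·1 + (-625/1824)·1 + (-9317/23712)·1 + 131/156·1 = 1 ✓
b·c: (-625/1824)·6/5 + (-9317/23712)·(-2/11) + 131/156·1 = 1/2 ✓
b·c²: (-625/1824)·36/25 + (-9317/23712)·4/121 + 131/156·1 = 1/3 ✓
b·Ac: (-9317/23712)·(-76/847) + 131/156·41/262 = 1/6 ✓
b·c³: (-625/1824)·216/125 + (-9317/23712)·(-8/1331) + 131/156·1 = 1/4 ✓
b·(c∘Ac): (-9317/23712)·152/9317 + 131/156·41/262 = 1/8 ✓
b·Ac²: (-9317/23712)·(-456/4235) + 131/156·32/655 = 1/12 ✓
b·A²c: 131/156·13/262 = 1/24 ✓; 4 stages ⇒ order 4.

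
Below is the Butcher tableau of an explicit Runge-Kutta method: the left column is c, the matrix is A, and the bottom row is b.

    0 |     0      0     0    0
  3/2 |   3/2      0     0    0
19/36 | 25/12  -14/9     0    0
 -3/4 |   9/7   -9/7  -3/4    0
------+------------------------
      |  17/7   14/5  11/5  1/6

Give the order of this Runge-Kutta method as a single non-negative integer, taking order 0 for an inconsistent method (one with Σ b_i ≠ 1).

0

b = (17/7, 14/5, 11/5, 1/6)
c = (0, 3/2, 19/36, -3/4)
Ac = (0, 0, -7/3, -781/336)
Σ b_i: 17/7·1 + 14/5·1 + 11/5·1 + 1/6·1 = 319/42 ≠ 1 ⇒ order 0.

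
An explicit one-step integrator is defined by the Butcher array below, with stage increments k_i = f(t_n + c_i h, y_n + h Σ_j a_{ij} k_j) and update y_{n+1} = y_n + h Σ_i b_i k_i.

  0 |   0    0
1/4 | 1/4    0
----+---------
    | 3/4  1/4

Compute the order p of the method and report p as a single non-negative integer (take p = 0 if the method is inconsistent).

b = (3/4, 1/4)
c = (0, 1/4)
Σ b_i: 3/4·1 + 1/4·1 = 1 ✓
b·c: 1/4·1/4 = 1/16 ≠ 1/2 ⇒ order 1.

1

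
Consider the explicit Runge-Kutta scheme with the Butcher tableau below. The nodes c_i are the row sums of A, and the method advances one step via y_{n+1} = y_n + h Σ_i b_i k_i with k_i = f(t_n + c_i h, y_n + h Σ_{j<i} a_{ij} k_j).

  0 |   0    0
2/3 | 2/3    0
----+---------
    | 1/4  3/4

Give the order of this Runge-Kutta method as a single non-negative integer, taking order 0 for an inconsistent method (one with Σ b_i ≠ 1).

b = (1/4, 3/4)
c = (0, 2/3)
Σ b_i: 1/4·1 + 3/4·1 = 1 ✓
b·c: 3/4·2/3 = 1/2 ✓; 2 stages ⇒ order 2.

2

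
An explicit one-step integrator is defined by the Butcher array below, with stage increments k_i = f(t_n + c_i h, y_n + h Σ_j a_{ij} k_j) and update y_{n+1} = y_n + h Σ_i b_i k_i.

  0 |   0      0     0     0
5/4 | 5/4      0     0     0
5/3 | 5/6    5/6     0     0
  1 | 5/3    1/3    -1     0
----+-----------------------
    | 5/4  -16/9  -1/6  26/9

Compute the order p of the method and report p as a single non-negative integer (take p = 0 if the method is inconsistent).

b = (5/4, -16/9, -1/6, 26/9)
c = (0, 5/4, 5/3, 1)
Ac = (0, 0, 25/24, -5/4)
Σ b_i: 5/4·1 + (-16/9)·1 + (-1/6)·1 + 26/9·1 = 79/36 ≠ 1 ⇒ order 0.

0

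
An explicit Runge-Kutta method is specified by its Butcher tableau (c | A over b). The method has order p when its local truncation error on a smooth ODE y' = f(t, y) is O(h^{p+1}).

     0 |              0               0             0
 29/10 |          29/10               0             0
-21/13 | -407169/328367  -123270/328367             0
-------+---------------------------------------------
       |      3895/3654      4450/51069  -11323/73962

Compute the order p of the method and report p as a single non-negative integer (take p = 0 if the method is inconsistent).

3

b = (3895/3654, 4450/51069, -11323/73962)
c = (0, 29/10, -21/13)
Ac = (0, 0, -12327/11323)
Σ b_i: 3895/3654·1 + 4450/51069·1 + (-11323/73962)·1 = 1 ✓
b·c: 4450/51069·29/10 + (-11323/73962)·(-21/13) = 1/2 ✓
b·c²: 4450/51069·841/100 + (-11323/73962)·441/169 = 1/3 ✓
b·Ac: (-11323/73962)·(-12327/11323) = 1/6 ✓; 3 stages ⇒ order 3.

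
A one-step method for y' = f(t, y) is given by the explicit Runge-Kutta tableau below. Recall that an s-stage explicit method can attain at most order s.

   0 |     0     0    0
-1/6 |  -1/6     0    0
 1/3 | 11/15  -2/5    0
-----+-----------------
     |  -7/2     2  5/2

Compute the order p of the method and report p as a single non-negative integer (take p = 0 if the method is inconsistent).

3

b = (-7/2, 2, 5/2)
c = (0, -1/6, 1/3)
Ac = (0, 0, 1/15)
Σ b_i: (-7/2)·1 + 2·1 + 5/2·1 = 1 ✓
b·c: 2·(-1/6) + 5/2·1/3 = 1/2 ✓
b·c²: 2·1/36 + 5/2·1/9 = 1/3 ✓
b·Ac: 5/2·1/15 = 1/6 ✓; 3 stages ⇒ order 3.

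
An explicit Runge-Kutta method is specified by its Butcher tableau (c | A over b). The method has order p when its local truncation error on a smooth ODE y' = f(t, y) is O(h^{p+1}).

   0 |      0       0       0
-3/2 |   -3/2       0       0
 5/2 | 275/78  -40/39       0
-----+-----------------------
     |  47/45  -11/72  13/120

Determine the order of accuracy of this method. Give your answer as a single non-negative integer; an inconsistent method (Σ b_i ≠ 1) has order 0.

3

b = (47/45, -11/72, 13/120)
c = (0, -3/2, 5/2)
Ac = (0, 0, 20/13)
Σ b_i: 47/45·1 + (-11/72)·1 + 13/120·1 = 1 ✓
b·c: (-11/72)·(-3/2) + 13/120·5/2 = 1/2 ✓
b·c²: (-11/72)·9/4 + 13/120·25/4 = 1/3 ✓
b·Ac: 13/120·20/13 = 1/6 ✓; 3 stages ⇒ order 3.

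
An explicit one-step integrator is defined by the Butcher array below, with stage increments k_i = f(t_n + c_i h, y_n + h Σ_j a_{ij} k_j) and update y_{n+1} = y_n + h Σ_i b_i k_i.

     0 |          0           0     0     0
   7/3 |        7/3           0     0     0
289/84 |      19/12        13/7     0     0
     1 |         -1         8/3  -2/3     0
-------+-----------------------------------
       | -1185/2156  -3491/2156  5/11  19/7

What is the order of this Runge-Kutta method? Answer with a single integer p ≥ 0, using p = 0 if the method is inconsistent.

b = (-1185/2156, -3491/2156, 5/11, 19/7)
c = (0, 7/3, 289/84, 1)
Ac = (0, 0, 13/3, 55/14)
Σ b_i: (-1185/2156)·1 + (-3491/2156)·1 + 5/11·1 + 19/7·1 = 1 ✓
b·c: (-3491/2156)·7/3 + 5/11·289/84 + 19/7·1 = 1/2 ✓
b·c²: (-3491/2156)·49/9 + 5/11·83521/7056 + 19/7·1 = -18653/25872 ≠ 1/3 ⇒ order 2.
b·Ac: 5/11·13/3 + 19/7·55/14 = 40855/3234 ≠ 1/6

2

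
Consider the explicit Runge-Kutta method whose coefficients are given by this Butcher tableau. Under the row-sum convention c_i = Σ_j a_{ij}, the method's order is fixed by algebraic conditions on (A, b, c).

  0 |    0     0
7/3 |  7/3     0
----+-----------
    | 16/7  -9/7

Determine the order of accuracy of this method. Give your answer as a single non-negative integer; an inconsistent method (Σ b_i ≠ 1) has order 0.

1

b = (16/7, -9/7)
c = (0, 7/3)
Σ b_i: 16/7·1 + (-9/7)·1 = 1 ✓
b·c: (-9/7)·7/3 = -3 ≠ 1/2 ⇒ order 1.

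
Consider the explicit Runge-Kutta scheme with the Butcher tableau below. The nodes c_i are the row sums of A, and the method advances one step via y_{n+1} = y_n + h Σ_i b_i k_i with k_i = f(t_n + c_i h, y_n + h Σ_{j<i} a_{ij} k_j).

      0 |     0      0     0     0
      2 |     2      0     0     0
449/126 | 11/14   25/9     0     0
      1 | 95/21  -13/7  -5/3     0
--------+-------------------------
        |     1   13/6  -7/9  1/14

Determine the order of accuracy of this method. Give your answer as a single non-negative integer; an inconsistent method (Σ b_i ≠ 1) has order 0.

b = (1, 13/6, -7/9, 1/14)
c = (0, 2, 449/126, 1)
Ac = (0, 0, 50/9, -3649/378)
Σ b_i: 1·1 + 13/6·1 + (-7/9)·1 + 1/14·1 = 155/63 ≠ 1 ⇒ order 0.

0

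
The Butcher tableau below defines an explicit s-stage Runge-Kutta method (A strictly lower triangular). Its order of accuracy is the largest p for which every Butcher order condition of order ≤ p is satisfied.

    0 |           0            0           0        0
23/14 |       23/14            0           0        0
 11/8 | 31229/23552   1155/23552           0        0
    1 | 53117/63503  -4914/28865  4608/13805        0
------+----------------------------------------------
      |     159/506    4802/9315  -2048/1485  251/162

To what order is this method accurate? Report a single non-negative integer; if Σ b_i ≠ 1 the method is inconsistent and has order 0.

b = (159/506, 4802/9315, -2048/1485, 251/162)
c = (0, 23/14, 11/8, 1)
Ac = (0, 0, 165/2048, 45/251)
Σ b_i: 159/506·1 + 4802/9315·1 + (-2048/1485)·1 + 251/162·1 = 1 ✓
b·c: 4802/9315·23/14 + (-2048/1485)·11/8 + 251/162·1 = 1/2 ✓
b·c²: 4802/9315·529/196 + (-2048/1485)·121/64 + 251/162·1 = 1/3 ✓
b·Ac: (-2048/1485)·165/2048 + 251/162·45/251 = 1/6 ✓
b·c³: 4802/9315·12167/2744 + (-2048/1485)·1331/512 + 251/162·1 = 1/4 ✓
b·(c∘Ac): (-2048/1485)·1815/16384 + 251/162·45/251 = 1/8 ✓
b·Ac²: (-2048/1485)·3795/28672 + 251/162·603/3514 = 1/12 ✓
b·A²c: 251/162·27/1004 = 1/24 ✓; 4 stages ⇒ order 4.

4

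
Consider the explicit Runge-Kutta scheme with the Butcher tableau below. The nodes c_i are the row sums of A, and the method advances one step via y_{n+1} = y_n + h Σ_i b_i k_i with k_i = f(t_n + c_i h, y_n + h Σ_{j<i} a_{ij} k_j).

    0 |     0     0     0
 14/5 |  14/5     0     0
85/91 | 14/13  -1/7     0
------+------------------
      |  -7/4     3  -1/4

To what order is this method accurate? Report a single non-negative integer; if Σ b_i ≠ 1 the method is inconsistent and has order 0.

1

b = (-7/4, 3, -1/4)
c = (0, 14/5, 85/91)
Ac = (0, 0, -2/5)
Σ b_i: (-7/4)·1 + 3·1 + (-1/4)·1 = 1 ✓
b·c: 3·14/5 + (-1/4)·85/91 = 14863/1820 ≠ 1/2 ⇒ order 1.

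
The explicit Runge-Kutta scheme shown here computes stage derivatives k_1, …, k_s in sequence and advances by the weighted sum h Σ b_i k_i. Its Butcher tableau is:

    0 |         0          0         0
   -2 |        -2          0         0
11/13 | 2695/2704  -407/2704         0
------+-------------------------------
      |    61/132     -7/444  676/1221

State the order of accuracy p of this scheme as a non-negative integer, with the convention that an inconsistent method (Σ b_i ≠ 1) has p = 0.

3

b = (61/132, -7/444, 676/1221)
c = (0, -2, 11/13)
Ac = (0, 0, 407/1352)
Σ b_i: 61/132·1 + (-7/444)·1 + 676/1221·1 = 1 ✓
b·c: (-7/444)·(-2) + 676/1221·11/13 = 1/2 ✓
b·c²: (-7/444)·4 + 676/1221·121/169 = 1/3 ✓
b·Ac: 676/1221·407/1352 = 1/6 ✓; 3 stages ⇒ order 3.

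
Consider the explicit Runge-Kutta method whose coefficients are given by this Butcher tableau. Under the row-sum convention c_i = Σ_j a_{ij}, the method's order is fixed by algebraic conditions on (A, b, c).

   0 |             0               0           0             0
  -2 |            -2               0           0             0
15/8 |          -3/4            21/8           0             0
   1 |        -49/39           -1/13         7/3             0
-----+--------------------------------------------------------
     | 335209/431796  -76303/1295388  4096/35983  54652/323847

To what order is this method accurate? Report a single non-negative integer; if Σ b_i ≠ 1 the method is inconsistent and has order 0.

3

b = (335209/431796, -76303/1295388, 4096/35983, 54652/323847)
c = (0, -2, 15/8, 1)
Ac = (0, 0, -21/4, 471/104)
Σ b_i: 335209/431796·1 + (-76303/1295388)·1 + 4096/35983·1 + 54652/323847·1 = 1 ✓
b·c: (-76303/1295388)·(-2) + 4096/35983·15/8 + 54652/323847·1 = 1/2 ✓
b·c²: (-76303/1295388)·4 + 4096/35983·225/64 + 54652/323847·1 = 1/3 ✓
b·Ac: 4096/35983·(-21/4) + 54652/323847·471/104 = 1/6 ✓
b·c³: (-76303/1295388)·(-8) + 4096/35983·3375/512 + 54652/323847·1 = 150086/107949 ≠ 1/4 ⇒ order 3.
b·(c∘Ac): 4096/35983·(-315/32) + 54652/323847·471/104 = -76913/215898 ≠ 1/8
b·Ac²: 4096/35983·21/2 + 54652/323847·6569/832 = 13097171/5181552 ≠ 1/12
b·A²c: 54652/323847·(-49/4) = -669487/323847 ≠ 1/24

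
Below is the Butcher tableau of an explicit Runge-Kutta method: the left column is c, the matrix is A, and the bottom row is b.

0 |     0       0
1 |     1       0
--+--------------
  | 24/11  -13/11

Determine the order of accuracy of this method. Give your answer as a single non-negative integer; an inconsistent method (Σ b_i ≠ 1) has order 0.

b = (24/11, -13/11)
c = (0, 1)
Σ b_i: 24/11·1 + (-13/11)·1 = 1 ✓
b·c: (-13/11)·1 = -13/11 ≠ 1/2 ⇒ order 1.

1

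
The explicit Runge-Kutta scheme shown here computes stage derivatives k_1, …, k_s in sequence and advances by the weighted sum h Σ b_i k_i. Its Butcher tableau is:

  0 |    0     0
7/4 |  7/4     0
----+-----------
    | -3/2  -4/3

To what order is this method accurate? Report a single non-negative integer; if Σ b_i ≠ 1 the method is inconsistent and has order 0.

b = (-3/2, -4/3)
c = (0, 7/4)
Σ b_i: (-3/2)·1 + (-4/3)·1 = -17/6 ≠ 1 ⇒ order 0.

0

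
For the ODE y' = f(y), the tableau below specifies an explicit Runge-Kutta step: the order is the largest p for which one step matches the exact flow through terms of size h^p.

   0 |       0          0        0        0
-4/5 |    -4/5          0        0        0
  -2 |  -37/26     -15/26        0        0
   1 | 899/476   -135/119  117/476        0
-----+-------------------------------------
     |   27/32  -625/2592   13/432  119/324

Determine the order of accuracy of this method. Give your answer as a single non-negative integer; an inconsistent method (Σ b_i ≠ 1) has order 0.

b = (27/32, -625/2592, 13/432, 119/324)
c = (0, -4/5, -2, 1)
Ac = (0, 0, 6/13, 99/238)
Σ b_i: 27/32·1 + (-625/2592)·1 + 13/432·1 + 119/324·1 = 1 ✓
b·c: (-625/2592)·(-4/5) + 13/432·(-2) + 119/324·1 = 1/2 ✓
b·c²: (-625/2592)·16/25 + 13/432·4 + 119/324·1 = 1/3 ✓
b·Ac: 13/432·6/13 + 119/324·99/238 = 1/6 ✓
b·c³: (-625/2592)·(-64/125) + 13/432·(-8) + 119/324·1 = 1/4 ✓
b·(c∘Ac): 13/432·(-12/13) + 119/324·99/238 = 1/8 ✓
b·Ac²: 13/432·(-24/65) + 119/324·9/35 = 1/12 ✓
b·A²c: 119/324·27/238 = 1/24 ✓; 4 stages ⇒ order 4.

4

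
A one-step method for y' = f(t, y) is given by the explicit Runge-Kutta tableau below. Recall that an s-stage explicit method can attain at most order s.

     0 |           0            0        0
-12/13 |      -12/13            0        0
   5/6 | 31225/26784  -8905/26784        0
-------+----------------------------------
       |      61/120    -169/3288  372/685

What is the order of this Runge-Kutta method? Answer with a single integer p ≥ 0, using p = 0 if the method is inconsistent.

3

b = (61/120, -169/3288, 372/685)
c = (0, -12/13, 5/6)
Ac = (0, 0, 685/2232)
Σ b_i: 61/120·1 + (-169/3288)·1 + 372/685·1 = 1 ✓
b·c: (-169/3288)·(-12/13) + 372/685·5/6 = 1/2 ✓
b·c²: (-169/3288)·144/169 + 372/685·25/36 = 1/3 ✓
b·Ac: 372/685·685/2232 = 1/6 ✓; 3 stages ⇒ order 3.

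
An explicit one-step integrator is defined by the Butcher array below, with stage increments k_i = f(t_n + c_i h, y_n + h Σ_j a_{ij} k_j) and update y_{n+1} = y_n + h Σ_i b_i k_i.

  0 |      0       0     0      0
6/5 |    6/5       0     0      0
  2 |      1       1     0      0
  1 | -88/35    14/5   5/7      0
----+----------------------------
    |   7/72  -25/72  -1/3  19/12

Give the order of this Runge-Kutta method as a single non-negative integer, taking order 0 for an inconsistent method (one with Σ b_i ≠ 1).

b = (7/72, -25/72, -1/3, 19/12)
c = (0, 6/5, 2, 1)
Ac = (0, 0, 6/5, 838/175)
Σ b_i: 7/72·1 + (-25/72)·1 + (-1/3)·1 + 19/12·1 = 1 ✓
b·c: (-25/72)·6/5 + (-1/3)·2 + 19/12·1 = 1/2 ✓
b·c²: (-25/72)·36/25 + (-1/3)·4 + 19/12·1 = -1/4 ≠ 1/3 ⇒ order 2.
b·Ac: (-1/3)·6/5 + 19/12·838/175 = 7541/1050 ≠ 1/6

2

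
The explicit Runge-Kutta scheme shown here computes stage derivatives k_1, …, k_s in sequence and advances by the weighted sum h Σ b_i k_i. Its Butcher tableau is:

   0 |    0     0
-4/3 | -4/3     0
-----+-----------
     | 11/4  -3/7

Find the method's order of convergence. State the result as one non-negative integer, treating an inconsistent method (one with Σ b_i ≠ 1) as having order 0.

b = (11/4, -3/7)
c = (0, -4/3)
Σ b_i: 11/4·1 + (-3/7)·1 = 65/28 ≠ 1 ⇒ order 0.

0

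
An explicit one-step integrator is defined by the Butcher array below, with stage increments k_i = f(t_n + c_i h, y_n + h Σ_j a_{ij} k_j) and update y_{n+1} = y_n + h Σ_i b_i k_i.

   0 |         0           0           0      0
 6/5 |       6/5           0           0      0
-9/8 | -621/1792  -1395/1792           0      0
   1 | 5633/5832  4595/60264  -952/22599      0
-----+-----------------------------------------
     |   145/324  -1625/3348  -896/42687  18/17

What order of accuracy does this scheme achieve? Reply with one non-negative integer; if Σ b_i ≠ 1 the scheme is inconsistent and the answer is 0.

4

b = (145/324, -1625/3348, -896/42687, 18/17)
c = (0, 6/5, -9/8, 1)
Ac = (0, 0, -837/896, 5/36)
Σ b_i: 145/324·1 + (-1625/3348)·1 + (-896/42687)·1 + 18/17·1 = 1 ✓
b·c: (-1625/3348)·6/5 + (-896/42687)·(-9/8) + 18/17·1 = 1/2 ✓
b·c²: (-1625/3348)·36/25 + (-896/42687)·81/64 + 18/17·1 = 1/3 ✓
b·Ac: (-896/42687)·(-837/896) + 18/17·5/36 = 1/6 ✓
b·c³: (-1625/3348)·216/125 + (-896/42687)·(-729/512) + 18/17·1 = 1/4 ✓
b·(c∘Ac): (-896/42687)·7533/7168 + 18/17·5/36 = 1/8 ✓
b·Ac²: (-896/42687)·(-2511/2240) + 18/17·61/1080 = 1/12 ✓
b·A²c: 18/17·17/432 = 1/24 ✓; 4 stages ⇒ order 4.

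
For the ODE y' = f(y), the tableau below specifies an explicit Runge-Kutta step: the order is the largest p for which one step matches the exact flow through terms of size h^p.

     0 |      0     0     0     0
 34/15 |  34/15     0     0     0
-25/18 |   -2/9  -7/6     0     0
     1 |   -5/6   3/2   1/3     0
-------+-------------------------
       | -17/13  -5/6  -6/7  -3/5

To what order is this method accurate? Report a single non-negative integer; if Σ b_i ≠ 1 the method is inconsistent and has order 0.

b = (-17/13, -5/6, -6/7, -3/5)
c = (0, 34/15, -25/18, 1)
Ac = (0, 0, -119/45, 793/270)
Σ b_i: (-17/13)·1 + (-5/6)·1 + (-6/7)·1 + (-3/5)·1 = -9823/2730 ≠ 1 ⇒ order 0.

0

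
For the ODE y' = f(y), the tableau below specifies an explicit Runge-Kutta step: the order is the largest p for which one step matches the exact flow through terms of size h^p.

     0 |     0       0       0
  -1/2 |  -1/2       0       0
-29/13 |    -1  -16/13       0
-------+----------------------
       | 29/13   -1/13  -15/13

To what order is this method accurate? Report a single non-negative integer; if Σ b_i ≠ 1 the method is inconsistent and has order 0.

1

b = (29/13, -1/13, -15/13)
c = (0, -1/2, -29/13)
Ac = (0, 0, 8/13)
Σ b_i: 29/13·1 + (-1/13)·1 + (-15/13)·1 = 1 ✓
b·c: (-1/13)·(-1/2) + (-15/13)·(-29/13) = 883/338 ≠ 1/2 ⇒ order 1.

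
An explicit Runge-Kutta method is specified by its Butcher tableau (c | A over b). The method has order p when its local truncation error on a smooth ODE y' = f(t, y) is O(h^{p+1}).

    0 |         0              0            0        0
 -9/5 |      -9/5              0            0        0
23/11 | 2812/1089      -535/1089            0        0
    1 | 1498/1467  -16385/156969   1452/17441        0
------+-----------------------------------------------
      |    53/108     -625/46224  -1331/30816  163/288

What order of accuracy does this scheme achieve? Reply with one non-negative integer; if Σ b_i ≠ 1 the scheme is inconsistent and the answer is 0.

b = (53/108, -625/46224, -1331/30816, 163/288)
c = (0, -9/5, 23/11, 1)
Ac = (0, 0, 107/121, 59/163)
Σ b_i: 53/108·1 + (-625/46224)·1 + (-1331/30816)·1 + 163/288·1 = 1 ✓
b·c: (-625/46224)·(-9/5) + (-1331/30816)·23/11 + 163/288·1 = 1/2 ✓
b·c²: (-625/46224)·81/25 + (-1331/30816)·529/121 + 163/288·1 = 1/3 ✓
b·Ac: (-1331/30816)·107/121 + 163/288·59/163 = 1/6 ✓
b·c³: (-625/46224)·(-729/125) + (-1331/30816)·12167/1331 + 163/288·1 = 1/4 ✓
b·(c∘Ac): (-1331/30816)·2461/1331 + 163/288·59/163 = 1/8 ✓
b·Ac²: (-1331/30816)·(-963/605) + 163/288·21/815 = 1/12 ✓
b·A²c: 163/288·12/163 = 1/24 ✓; 4 stages ⇒ order 4.

4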